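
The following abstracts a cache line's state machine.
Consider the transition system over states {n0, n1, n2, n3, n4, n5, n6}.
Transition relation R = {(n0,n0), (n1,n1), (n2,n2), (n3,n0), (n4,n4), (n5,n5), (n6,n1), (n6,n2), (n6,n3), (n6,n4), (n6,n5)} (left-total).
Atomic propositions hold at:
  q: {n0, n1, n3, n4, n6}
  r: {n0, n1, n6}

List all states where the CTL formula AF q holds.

AF q: least fixpoint, start Z0 = {n0, n1, n3, n4, n6}, add states with every successor in Z. Already a fixed point.
Sat(AF q) = {n0, n1, n3, n4, n6}

{n0, n1, n3, n4, n6}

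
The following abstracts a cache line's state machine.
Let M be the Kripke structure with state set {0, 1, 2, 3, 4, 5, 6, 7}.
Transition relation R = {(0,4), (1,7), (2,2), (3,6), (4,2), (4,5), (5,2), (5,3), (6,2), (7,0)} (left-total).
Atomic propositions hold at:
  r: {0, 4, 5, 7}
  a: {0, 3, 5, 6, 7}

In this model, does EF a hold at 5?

Yes

EF a: least fixpoint, start Z0 = {0, 3, 5, 6, 7}, add states with some successor in Z. Z1 = {0, 1, 3, 4, 5, 6, 7}; fixed.
Sat(EF a) = {0, 1, 3, 4, 5, 6, 7}
5 ∈ Sat(EF a) = {0, 1, 3, 4, 5, 6, 7}, so the formula holds at 5.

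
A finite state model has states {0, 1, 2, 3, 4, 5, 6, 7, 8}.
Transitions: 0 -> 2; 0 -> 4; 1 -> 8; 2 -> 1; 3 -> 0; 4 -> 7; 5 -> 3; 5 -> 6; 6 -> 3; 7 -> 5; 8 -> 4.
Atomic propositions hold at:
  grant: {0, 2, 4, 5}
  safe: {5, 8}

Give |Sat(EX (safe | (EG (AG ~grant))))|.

2

Sat(~grant) = {1, 3, 6, 7, 8}
AG ~grant: greatest fixpoint, start Z0 = {1, 3, 6, 7, 8}, keep only states in Sat with every successor in Z. Z1 = {1, 6}; Z2 = ∅; fixed.
Sat(AG ~grant) = ∅
EG (AG ~grant): greatest fixpoint, start Z0 = ∅, keep only states in Sat with some successor in Z. Already a fixed point.
Sat(EG (AG ~grant)) = ∅
Sat(safe | (EG (AG ~grant))) = {5, 8}
Sat(EX (safe | (EG (AG ~grant)))) = {s : some successor in {5, 8}} = {1, 7}
|Sat(EX (safe | (EG (AG ~grant))))| = |{1, 7}| = 2.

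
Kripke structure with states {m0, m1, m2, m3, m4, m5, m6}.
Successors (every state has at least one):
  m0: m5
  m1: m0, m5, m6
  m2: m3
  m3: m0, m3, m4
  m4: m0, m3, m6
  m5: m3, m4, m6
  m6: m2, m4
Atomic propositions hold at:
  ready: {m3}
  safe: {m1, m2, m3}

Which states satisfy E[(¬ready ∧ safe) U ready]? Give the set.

{m2, m3}

Sat(¬ready) = {m0, m1, m2, m4, m5, m6}
Sat(¬ready ∧ safe) = {m1, m2}
E[(¬ready ∧ safe) U ready]: least fixpoint, start Z0 = Sat(ready) = {m3}, add states in Sat(¬ready ∧ safe) with some successor in Z. Z1 = {m2, m3}; fixed.
Sat(E[(¬ready ∧ safe) U ready]) = {m2, m3}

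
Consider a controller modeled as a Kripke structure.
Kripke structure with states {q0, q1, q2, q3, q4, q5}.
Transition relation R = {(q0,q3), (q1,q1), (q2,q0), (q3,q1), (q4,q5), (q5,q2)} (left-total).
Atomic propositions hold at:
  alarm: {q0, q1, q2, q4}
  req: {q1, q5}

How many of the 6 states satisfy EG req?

1

EG req: greatest fixpoint, start Z0 = {q1, q5}, keep only states in Sat with some successor in Z. Z1 = {q1}; fixed.
Sat(EG req) = {q1}
|Sat(EG req)| = |{q1}| = 1.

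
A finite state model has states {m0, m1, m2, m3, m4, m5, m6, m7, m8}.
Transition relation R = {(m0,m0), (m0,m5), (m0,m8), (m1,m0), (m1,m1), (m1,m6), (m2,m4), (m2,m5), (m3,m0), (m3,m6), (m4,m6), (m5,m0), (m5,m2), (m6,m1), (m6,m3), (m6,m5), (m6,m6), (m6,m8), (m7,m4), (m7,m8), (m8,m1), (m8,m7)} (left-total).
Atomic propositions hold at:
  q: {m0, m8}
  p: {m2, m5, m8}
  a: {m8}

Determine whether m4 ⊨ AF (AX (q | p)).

Sat(q | p) = {m0, m2, m5, m8}
Sat(AX (q | p)) = {s : every successor in {m0, m2, m5, m8}} = {m0, m5}
AF (AX (q | p)): least fixpoint, start Z0 = {m0, m5}, add states with every successor in Z. Already a fixed point.
Sat(AF (AX (q | p))) = {m0, m5}
m4 ∉ Sat(AF (AX (q | p))) = {m0, m5}, so the formula does not hold at m4.

No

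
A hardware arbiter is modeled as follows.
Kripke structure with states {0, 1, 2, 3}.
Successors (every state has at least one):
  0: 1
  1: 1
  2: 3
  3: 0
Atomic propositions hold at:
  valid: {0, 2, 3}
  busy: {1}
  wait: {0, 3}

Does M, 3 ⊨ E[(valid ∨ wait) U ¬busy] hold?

Sat(valid ∨ wait) = {0, 2, 3}
Sat(¬busy) = {0, 2, 3}
E[(valid ∨ wait) U ¬busy]: least fixpoint, start Z0 = Sat(¬busy) = {0, 2, 3}, add states in Sat(valid ∨ wait) with some successor in Z. Already a fixed point.
Sat(E[(valid ∨ wait) U ¬busy]) = {0, 2, 3}
3 ∈ Sat(E[(valid ∨ wait) U ¬busy]) = {0, 2, 3}, so the formula holds at 3.

Yes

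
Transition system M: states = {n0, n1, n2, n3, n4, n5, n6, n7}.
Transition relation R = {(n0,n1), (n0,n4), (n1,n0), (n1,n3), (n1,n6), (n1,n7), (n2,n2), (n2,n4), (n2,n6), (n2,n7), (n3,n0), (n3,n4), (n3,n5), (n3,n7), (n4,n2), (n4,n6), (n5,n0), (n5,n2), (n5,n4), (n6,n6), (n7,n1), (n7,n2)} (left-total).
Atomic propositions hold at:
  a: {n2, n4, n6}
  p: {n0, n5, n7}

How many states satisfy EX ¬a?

Sat(¬a) = {n0, n1, n3, n5, n7}
Sat(EX ¬a) = {s : some successor in {n0, n1, n3, n5, n7}} = {n0, n1, n2, n3, n5, n7}
|Sat(EX ¬a)| = |{n0, n1, n2, n3, n5, n7}| = 6.

6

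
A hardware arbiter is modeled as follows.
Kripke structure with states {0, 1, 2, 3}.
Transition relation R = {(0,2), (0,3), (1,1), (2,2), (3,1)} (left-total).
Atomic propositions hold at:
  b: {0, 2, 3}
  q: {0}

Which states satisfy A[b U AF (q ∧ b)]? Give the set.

{0}

Sat(q ∧ b) = {0}
AF (q ∧ b): least fixpoint, start Z0 = {0}, add states with every successor in Z. Already a fixed point.
Sat(AF (q ∧ b)) = {0}
A[b U AF (q ∧ b)]: least fixpoint, start Z0 = Sat(AF (q ∧ b)) = {0}, add states in Sat(b) with every successor in Z. Already a fixed point.
Sat(A[b U AF (q ∧ b)]) = {0}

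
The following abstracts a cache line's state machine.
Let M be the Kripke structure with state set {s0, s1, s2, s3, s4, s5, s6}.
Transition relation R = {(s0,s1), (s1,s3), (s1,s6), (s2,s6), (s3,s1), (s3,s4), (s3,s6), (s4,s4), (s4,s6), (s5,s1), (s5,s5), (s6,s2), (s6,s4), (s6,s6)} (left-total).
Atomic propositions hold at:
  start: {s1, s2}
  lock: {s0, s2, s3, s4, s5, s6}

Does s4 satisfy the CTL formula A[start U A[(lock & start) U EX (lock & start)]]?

No

Sat(lock & start) = {s2}
Sat(EX (lock & start)) = {s : some successor in {s2}} = {s6}
A[(lock & start) U EX (lock & start)]: least fixpoint, start Z0 = Sat(EX (lock & start)) = {s6}, add states in Sat(lock & start) with every successor in Z. Z1 = {s2, s6}; fixed.
Sat(A[(lock & start) U EX (lock & start)]) = {s2, s6}
A[start U A[(lock & start) U EX (lock & start)]]: least fixpoint, start Z0 = Sat(A[(lock & start) U EX (lock & start)]) = {s2, s6}, add states in Sat(start) with every successor in Z. Already a fixed point.
Sat(A[start U A[(lock & start) U EX (lock & start)]]) = {s2, s6}
s4 ∉ Sat(A[start U A[(lock & start) U EX (lock & start)]]) = {s2, s6}, so the formula does not hold at s4.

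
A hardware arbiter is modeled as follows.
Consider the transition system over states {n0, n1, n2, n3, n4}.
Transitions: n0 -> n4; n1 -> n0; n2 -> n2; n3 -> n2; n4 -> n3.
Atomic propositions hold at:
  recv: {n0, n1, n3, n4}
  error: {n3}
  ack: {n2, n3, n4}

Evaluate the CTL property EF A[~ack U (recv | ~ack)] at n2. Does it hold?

Sat(~ack) = {n0, n1}
Sat(recv | ~ack) = {n0, n1, n3, n4}
A[~ack U (recv | ~ack)]: least fixpoint, start Z0 = Sat((recv | ~ack)) = {n0, n1, n3, n4}, add states in Sat(~ack) with every successor in Z. Already a fixed point.
Sat(A[~ack U (recv | ~ack)]) = {n0, n1, n3, n4}
EF A[~ack U (recv | ~ack)]: least fixpoint, start Z0 = {n0, n1, n3, n4}, add states with some successor in Z. Already a fixed point.
Sat(EF A[~ack U (recv | ~ack)]) = {n0, n1, n3, n4}
n2 ∉ Sat(EF A[~ack U (recv | ~ack)]) = {n0, n1, n3, n4}, so the formula does not hold at n2.

No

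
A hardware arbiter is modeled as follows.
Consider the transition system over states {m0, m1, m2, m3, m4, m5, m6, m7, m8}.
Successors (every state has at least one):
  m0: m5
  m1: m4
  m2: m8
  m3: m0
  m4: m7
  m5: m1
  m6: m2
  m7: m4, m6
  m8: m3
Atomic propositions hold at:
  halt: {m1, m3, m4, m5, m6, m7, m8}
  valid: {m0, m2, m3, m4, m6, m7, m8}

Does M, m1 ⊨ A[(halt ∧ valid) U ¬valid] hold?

Sat(halt ∧ valid) = {m3, m4, m6, m7, m8}
Sat(¬valid) = {m1, m5}
A[(halt ∧ valid) U ¬valid]: least fixpoint, start Z0 = Sat(¬valid) = {m1, m5}, add states in Sat(halt ∧ valid) with every successor in Z. Already a fixed point.
Sat(A[(halt ∧ valid) U ¬valid]) = {m1, m5}
m1 ∈ Sat(A[(halt ∧ valid) U ¬valid]) = {m1, m5}, so the formula holds at m1.

Yes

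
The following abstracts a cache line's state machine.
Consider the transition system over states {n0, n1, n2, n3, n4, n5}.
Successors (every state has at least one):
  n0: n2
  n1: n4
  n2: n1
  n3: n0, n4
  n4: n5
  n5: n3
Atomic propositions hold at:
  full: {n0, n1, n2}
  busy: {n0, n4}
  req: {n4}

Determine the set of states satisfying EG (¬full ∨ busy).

Sat(¬full) = {n3, n4, n5}
Sat(¬full ∨ busy) = {n0, n3, n4, n5}
EG (¬full ∨ busy): greatest fixpoint, start Z0 = {n0, n3, n4, n5}, keep only states in Sat with some successor in Z. Z1 = {n3, n4, n5}; fixed.
Sat(EG (¬full ∨ busy)) = {n3, n4, n5}

{n3, n4, n5}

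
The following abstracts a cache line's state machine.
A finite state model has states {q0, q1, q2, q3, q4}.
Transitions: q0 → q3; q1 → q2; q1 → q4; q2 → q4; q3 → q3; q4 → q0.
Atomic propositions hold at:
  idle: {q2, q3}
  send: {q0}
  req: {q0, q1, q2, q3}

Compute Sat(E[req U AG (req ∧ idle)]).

Sat(req ∧ idle) = {q2, q3}
AG (req ∧ idle): greatest fixpoint, start Z0 = {q2, q3}, keep only states in Sat with every successor in Z. Z1 = {q3}; fixed.
Sat(AG (req ∧ idle)) = {q3}
E[req U AG (req ∧ idle)]: least fixpoint, start Z0 = Sat(AG (req ∧ idle)) = {q3}, add states in Sat(req) with some successor in Z. Z1 = {q0, q3}; fixed.
Sat(E[req U AG (req ∧ idle)]) = {q0, q3}

{q0, q3}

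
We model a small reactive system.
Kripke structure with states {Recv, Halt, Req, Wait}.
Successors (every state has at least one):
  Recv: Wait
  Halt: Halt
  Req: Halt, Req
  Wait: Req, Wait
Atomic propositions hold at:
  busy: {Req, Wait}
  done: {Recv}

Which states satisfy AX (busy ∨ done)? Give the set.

Sat(busy ∨ done) = {Recv, Req, Wait}
Sat(AX (busy ∨ done)) = {s : every successor in {Recv, Req, Wait}} = {Recv, Wait}

{Recv, Wait}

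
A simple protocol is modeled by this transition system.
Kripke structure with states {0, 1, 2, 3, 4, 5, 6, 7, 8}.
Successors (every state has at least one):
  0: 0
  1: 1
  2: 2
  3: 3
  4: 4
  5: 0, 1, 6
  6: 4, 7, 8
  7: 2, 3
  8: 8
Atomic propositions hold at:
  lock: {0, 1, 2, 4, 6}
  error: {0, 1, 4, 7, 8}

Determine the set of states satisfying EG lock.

EG lock: greatest fixpoint, start Z0 = {0, 1, 2, 4, 6}, keep only states in Sat with some successor in Z. Already a fixed point.
Sat(EG lock) = {0, 1, 2, 4, 6}

{0, 1, 2, 4, 6}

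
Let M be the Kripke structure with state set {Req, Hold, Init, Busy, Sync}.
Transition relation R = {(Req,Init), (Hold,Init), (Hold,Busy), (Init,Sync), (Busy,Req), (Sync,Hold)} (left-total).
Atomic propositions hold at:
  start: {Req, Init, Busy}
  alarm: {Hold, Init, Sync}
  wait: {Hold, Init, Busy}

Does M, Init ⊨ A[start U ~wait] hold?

Sat(~wait) = {Req, Sync}
A[start U ~wait]: least fixpoint, start Z0 = Sat(~wait) = {Req, Sync}, add states in Sat(start) with every successor in Z. Z1 = {Req, Init, Busy, Sync}; fixed.
Sat(A[start U ~wait]) = {Req, Init, Busy, Sync}
Init ∈ Sat(A[start U ~wait]) = {Req, Init, Busy, Sync}, so the formula holds at Init.

Yes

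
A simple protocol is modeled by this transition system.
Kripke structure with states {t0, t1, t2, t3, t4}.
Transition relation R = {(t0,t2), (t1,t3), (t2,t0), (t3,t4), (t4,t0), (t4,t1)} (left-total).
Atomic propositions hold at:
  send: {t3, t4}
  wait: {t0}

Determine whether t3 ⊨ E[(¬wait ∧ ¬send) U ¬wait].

Sat(¬wait) = {t1, t2, t3, t4}
Sat(¬send) = {t0, t1, t2}
Sat(¬wait ∧ ¬send) = {t1, t2}
E[(¬wait ∧ ¬send) U ¬wait]: least fixpoint, start Z0 = Sat(¬wait) = {t1, t2, t3, t4}, add states in Sat(¬wait ∧ ¬send) with some successor in Z. Already a fixed point.
Sat(E[(¬wait ∧ ¬send) U ¬wait]) = {t1, t2, t3, t4}
t3 ∈ Sat(E[(¬wait ∧ ¬send) U ¬wait]) = {t1, t2, t3, t4}, so the formula holds at t3.

Yes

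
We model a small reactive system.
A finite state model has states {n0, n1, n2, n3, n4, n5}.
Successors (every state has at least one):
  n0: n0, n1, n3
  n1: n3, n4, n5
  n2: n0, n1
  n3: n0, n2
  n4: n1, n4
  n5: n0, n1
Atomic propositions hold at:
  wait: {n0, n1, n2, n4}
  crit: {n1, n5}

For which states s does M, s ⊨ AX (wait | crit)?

Sat(wait | crit) = {n0, n1, n2, n4, n5}
Sat(AX (wait | crit)) = {s : every successor in {n0, n1, n2, n4, n5}} = {n2, n3, n4, n5}

{n2, n3, n4, n5}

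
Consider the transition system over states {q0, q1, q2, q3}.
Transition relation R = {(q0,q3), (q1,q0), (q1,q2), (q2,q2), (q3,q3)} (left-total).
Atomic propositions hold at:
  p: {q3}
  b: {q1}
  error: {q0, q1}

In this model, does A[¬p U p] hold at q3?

Sat(¬p) = {q0, q1, q2}
A[¬p U p]: least fixpoint, start Z0 = Sat(p) = {q3}, add states in Sat(¬p) with every successor in Z. Z1 = {q0, q3}; fixed.
Sat(A[¬p U p]) = {q0, q3}
q3 ∈ Sat(A[¬p U p]) = {q0, q3}, so the formula holds at q3.

Yes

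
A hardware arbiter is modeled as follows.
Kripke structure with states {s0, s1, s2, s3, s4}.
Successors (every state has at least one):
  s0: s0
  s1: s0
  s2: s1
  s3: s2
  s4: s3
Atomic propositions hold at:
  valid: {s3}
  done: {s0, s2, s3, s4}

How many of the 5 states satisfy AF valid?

AF valid: least fixpoint, start Z0 = {s3}, add states with every successor in Z. Z1 = {s3, s4}; fixed.
Sat(AF valid) = {s3, s4}
|Sat(AF valid)| = |{s3, s4}| = 2.

2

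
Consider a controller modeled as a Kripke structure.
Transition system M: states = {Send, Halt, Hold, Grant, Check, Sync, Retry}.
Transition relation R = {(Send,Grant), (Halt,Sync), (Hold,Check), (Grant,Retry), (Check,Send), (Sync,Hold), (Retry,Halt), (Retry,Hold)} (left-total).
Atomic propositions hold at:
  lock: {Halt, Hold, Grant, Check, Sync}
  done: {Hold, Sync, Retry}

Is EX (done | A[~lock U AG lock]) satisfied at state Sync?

Sat(~lock) = {Send, Retry}
AG lock: greatest fixpoint, start Z0 = {Halt, Hold, Grant, Check, Sync}, keep only states in Sat with every successor in Z. Z1 = {Halt, Hold, Sync}; Z2 = {Halt, Sync}; Z3 = {Halt}; Z4 = ∅; fixed.
Sat(AG lock) = ∅
A[~lock U AG lock]: least fixpoint, start Z0 = Sat(AG lock) = ∅, add states in Sat(~lock) with every successor in Z. Already a fixed point.
Sat(A[~lock U AG lock]) = ∅
Sat(done | A[~lock U AG lock]) = {Hold, Sync, Retry}
Sat(EX (done | A[~lock U AG lock])) = {s : some successor in {Hold, Sync, Retry}} = {Halt, Grant, Sync, Retry}
Sync ∈ Sat(EX (done | A[~lock U AG lock])) = {Halt, Grant, Sync, Retry}, so the formula holds at Sync.

Yes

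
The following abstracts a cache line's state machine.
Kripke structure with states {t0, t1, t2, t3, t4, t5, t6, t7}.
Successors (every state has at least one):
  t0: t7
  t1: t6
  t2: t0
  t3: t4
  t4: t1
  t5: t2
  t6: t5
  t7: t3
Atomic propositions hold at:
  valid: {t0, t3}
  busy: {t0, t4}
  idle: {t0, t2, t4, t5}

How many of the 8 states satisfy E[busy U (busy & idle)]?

Sat(busy & idle) = {t0, t4}
E[busy U (busy & idle)]: least fixpoint, start Z0 = Sat((busy & idle)) = {t0, t4}, add states in Sat(busy) with some successor in Z. Already a fixed point.
Sat(E[busy U (busy & idle)]) = {t0, t4}
|Sat(E[busy U (busy & idle)])| = |{t0, t4}| = 2.

2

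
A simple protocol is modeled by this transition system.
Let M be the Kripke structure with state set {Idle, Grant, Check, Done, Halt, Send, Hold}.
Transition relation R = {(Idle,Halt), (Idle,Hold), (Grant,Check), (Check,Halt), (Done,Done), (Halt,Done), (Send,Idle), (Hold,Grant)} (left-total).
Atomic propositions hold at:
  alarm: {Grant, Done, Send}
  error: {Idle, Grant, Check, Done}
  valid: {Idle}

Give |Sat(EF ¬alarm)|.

6

Sat(¬alarm) = {Idle, Check, Halt, Hold}
EF ¬alarm: least fixpoint, start Z0 = {Idle, Check, Halt, Hold}, add states with some successor in Z. Z1 = {Idle, Grant, Check, Halt, Send, Hold}; fixed.
Sat(EF ¬alarm) = {Idle, Grant, Check, Halt, Send, Hold}
|Sat(EF ¬alarm)| = |{Idle, Grant, Check, Halt, Send, Hold}| = 6.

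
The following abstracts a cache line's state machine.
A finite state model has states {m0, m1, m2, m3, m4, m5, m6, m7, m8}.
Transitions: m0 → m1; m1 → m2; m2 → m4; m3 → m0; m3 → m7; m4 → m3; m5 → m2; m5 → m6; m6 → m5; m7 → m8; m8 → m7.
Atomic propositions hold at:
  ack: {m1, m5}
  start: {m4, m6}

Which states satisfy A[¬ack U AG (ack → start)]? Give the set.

Sat(¬ack) = {m0, m2, m3, m4, m6, m7, m8}
Sat(ack → start) = {m0, m2, m3, m4, m6, m7, m8}
AG (ack → start): greatest fixpoint, start Z0 = {m0, m2, m3, m4, m6, m7, m8}, keep only states in Sat with every successor in Z. Z1 = {m2, m3, m4, m7, m8}; Z2 = {m2, m4, m7, m8}; Z3 = {m2, m7, m8}; Z4 = {m7, m8}; fixed.
Sat(AG (ack → start)) = {m7, m8}
A[¬ack U AG (ack → start)]: least fixpoint, start Z0 = Sat(AG (ack → start)) = {m7, m8}, add states in Sat(¬ack) with every successor in Z. Already a fixed point.
Sat(A[¬ack U AG (ack → start)]) = {m7, m8}

{m7, m8}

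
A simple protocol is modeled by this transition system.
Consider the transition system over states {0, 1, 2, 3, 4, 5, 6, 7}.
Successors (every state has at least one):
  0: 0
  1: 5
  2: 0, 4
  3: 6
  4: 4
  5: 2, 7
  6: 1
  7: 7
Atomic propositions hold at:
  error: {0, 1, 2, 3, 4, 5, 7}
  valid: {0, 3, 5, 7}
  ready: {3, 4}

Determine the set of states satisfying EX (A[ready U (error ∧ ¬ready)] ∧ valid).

{0, 1, 2, 5, 7}

Sat(¬ready) = {0, 1, 2, 5, 6, 7}
Sat(error ∧ ¬ready) = {0, 1, 2, 5, 7}
A[ready U (error ∧ ¬ready)]: least fixpoint, start Z0 = Sat((error ∧ ¬ready)) = {0, 1, 2, 5, 7}, add states in Sat(ready) with every successor in Z. Already a fixed point.
Sat(A[ready U (error ∧ ¬ready)]) = {0, 1, 2, 5, 7}
Sat(A[ready U (error ∧ ¬ready)] ∧ valid) = {0, 5, 7}
Sat(EX (A[ready U (error ∧ ¬ready)] ∧ valid)) = {s : some successor in {0, 5, 7}} = {0, 1, 2, 5, 7}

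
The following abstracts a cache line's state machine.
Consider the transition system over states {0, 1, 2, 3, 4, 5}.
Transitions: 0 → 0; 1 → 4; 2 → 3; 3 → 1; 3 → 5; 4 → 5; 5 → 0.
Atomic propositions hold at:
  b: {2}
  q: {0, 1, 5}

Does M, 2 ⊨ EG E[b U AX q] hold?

Sat(AX q) = {s : every successor in {0, 1, 5}} = {0, 3, 4, 5}
E[b U AX q]: least fixpoint, start Z0 = Sat(AX q) = {0, 3, 4, 5}, add states in Sat(b) with some successor in Z. Z1 = {0, 2, 3, 4, 5}; fixed.
Sat(E[b U AX q]) = {0, 2, 3, 4, 5}
EG E[b U AX q]: greatest fixpoint, start Z0 = {0, 2, 3, 4, 5}, keep only states in Sat with some successor in Z. Already a fixed point.
Sat(EG E[b U AX q]) = {0, 2, 3, 4, 5}
2 ∈ Sat(EG E[b U AX q]) = {0, 2, 3, 4, 5}, so the formula holds at 2.

Yes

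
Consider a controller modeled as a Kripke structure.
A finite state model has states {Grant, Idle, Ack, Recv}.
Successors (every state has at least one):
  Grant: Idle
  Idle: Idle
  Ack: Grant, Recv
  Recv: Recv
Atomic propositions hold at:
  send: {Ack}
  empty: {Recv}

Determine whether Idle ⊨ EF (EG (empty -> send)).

Yes

Sat(empty -> send) = {Grant, Idle, Ack}
EG (empty -> send): greatest fixpoint, start Z0 = {Grant, Idle, Ack}, keep only states in Sat with some successor in Z. Already a fixed point.
Sat(EG (empty -> send)) = {Grant, Idle, Ack}
EF (EG (empty -> send)): least fixpoint, start Z0 = {Grant, Idle, Ack}, add states with some successor in Z. Already a fixed point.
Sat(EF (EG (empty -> send))) = {Grant, Idle, Ack}
Idle ∈ Sat(EF (EG (empty -> send))) = {Grant, Idle, Ack}, so the formula holds at Idle.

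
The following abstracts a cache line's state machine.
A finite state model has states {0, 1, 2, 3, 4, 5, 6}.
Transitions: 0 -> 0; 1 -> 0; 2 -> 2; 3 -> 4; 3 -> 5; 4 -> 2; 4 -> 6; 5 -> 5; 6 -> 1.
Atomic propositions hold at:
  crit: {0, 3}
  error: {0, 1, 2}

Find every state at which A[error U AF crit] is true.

AF crit: least fixpoint, start Z0 = {0, 3}, add states with every successor in Z. Z1 = {0, 1, 3}; Z2 = {0, 1, 3, 6}; fixed.
Sat(AF crit) = {0, 1, 3, 6}
A[error U AF crit]: least fixpoint, start Z0 = Sat(AF crit) = {0, 1, 3, 6}, add states in Sat(error) with every successor in Z. Already a fixed point.
Sat(A[error U AF crit]) = {0, 1, 3, 6}

{0, 1, 3, 6}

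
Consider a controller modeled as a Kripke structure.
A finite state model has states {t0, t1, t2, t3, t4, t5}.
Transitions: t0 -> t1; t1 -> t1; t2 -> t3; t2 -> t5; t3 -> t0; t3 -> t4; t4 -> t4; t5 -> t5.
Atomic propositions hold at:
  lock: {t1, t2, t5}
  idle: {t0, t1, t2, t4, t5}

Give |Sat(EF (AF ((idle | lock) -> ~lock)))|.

Sat(idle | lock) = {t0, t1, t2, t4, t5}
Sat(~lock) = {t0, t3, t4}
Sat((idle | lock) -> ~lock) = {t0, t3, t4}
AF ((idle | lock) -> ~lock): least fixpoint, start Z0 = {t0, t3, t4}, add states with every successor in Z. Already a fixed point.
Sat(AF ((idle | lock) -> ~lock)) = {t0, t3, t4}
EF (AF ((idle | lock) -> ~lock)): least fixpoint, start Z0 = {t0, t3, t4}, add states with some successor in Z. Z1 = {t0, t2, t3, t4}; fixed.
Sat(EF (AF ((idle | lock) -> ~lock))) = {t0, t2, t3, t4}
|Sat(EF (AF ((idle | lock) -> ~lock)))| = |{t0, t2, t3, t4}| = 4.

4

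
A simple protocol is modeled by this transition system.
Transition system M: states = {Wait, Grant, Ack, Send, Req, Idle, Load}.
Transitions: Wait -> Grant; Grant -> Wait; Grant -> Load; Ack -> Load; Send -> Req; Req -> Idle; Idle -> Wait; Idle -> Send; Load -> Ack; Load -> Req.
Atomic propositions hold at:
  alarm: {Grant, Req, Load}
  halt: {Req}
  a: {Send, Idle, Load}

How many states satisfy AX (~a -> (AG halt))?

Sat(~a) = {Wait, Grant, Ack, Req}
AG halt: greatest fixpoint, start Z0 = {Req}, keep only states in Sat with every successor in Z. Z1 = ∅; fixed.
Sat(AG halt) = ∅
Sat(~a -> (AG halt)) = {Send, Idle, Load}
Sat(AX (~a -> (AG halt))) = {s : every successor in {Send, Idle, Load}} = {Ack, Req}
|Sat(AX (~a -> (AG halt)))| = |{Ack, Req}| = 2.

2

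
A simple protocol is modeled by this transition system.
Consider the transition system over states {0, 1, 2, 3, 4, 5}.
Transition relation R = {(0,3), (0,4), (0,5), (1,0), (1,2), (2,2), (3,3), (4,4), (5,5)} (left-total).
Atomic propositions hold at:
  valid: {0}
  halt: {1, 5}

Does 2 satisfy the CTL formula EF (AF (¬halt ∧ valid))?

No

Sat(¬halt) = {0, 2, 3, 4}
Sat(¬halt ∧ valid) = {0}
AF (¬halt ∧ valid): least fixpoint, start Z0 = {0}, add states with every successor in Z. Already a fixed point.
Sat(AF (¬halt ∧ valid)) = {0}
EF (AF (¬halt ∧ valid)): least fixpoint, start Z0 = {0}, add states with some successor in Z. Z1 = {0, 1}; fixed.
Sat(EF (AF (¬halt ∧ valid))) = {0, 1}
2 ∉ Sat(EF (AF (¬halt ∧ valid))) = {0, 1}, so the formula does not hold at 2.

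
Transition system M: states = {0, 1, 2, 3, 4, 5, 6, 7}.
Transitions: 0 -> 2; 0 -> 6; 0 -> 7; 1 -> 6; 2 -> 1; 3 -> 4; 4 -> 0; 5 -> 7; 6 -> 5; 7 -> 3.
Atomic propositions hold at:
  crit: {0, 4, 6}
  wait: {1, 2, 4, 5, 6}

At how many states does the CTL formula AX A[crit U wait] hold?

A[crit U wait]: least fixpoint, start Z0 = Sat(wait) = {1, 2, 4, 5, 6}, add states in Sat(crit) with every successor in Z. Already a fixed point.
Sat(A[crit U wait]) = {1, 2, 4, 5, 6}
Sat(AX A[crit U wait]) = {s : every successor in {1, 2, 4, 5, 6}} = {1, 2, 3, 6}
|Sat(AX A[crit U wait])| = |{1, 2, 3, 6}| = 4.

4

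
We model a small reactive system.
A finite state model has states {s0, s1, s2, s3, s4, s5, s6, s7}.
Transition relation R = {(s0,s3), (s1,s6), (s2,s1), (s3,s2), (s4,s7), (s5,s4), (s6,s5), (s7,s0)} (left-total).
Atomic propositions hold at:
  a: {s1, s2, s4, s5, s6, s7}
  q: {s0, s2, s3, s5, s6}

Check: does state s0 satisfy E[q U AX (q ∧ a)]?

Yes

Sat(q ∧ a) = {s2, s5, s6}
Sat(AX (q ∧ a)) = {s : every successor in {s2, s5, s6}} = {s1, s3, s6}
E[q U AX (q ∧ a)]: least fixpoint, start Z0 = Sat(AX (q ∧ a)) = {s1, s3, s6}, add states in Sat(q) with some successor in Z. Z1 = {s0, s1, s2, s3, s6}; fixed.
Sat(E[q U AX (q ∧ a)]) = {s0, s1, s2, s3, s6}
s0 ∈ Sat(E[q U AX (q ∧ a)]) = {s0, s1, s2, s3, s6}, so the formula holds at s0.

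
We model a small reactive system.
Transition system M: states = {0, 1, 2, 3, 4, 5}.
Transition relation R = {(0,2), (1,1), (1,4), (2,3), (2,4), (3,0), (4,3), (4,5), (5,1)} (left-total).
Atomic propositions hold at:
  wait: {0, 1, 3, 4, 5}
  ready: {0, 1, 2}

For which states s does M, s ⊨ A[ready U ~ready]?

Sat(~ready) = {3, 4, 5}
A[ready U ~ready]: least fixpoint, start Z0 = Sat(~ready) = {3, 4, 5}, add states in Sat(ready) with every successor in Z. Z1 = {2, 3, 4, 5}; Z2 = {0, 2, 3, 4, 5}; fixed.
Sat(A[ready U ~ready]) = {0, 2, 3, 4, 5}

{0, 2, 3, 4, 5}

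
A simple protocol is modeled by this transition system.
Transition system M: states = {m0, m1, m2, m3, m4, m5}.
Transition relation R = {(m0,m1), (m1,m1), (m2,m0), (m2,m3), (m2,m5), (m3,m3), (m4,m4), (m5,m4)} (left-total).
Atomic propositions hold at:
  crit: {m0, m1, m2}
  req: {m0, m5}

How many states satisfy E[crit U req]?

E[crit U req]: least fixpoint, start Z0 = Sat(req) = {m0, m5}, add states in Sat(crit) with some successor in Z. Z1 = {m0, m2, m5}; fixed.
Sat(E[crit U req]) = {m0, m2, m5}
|Sat(E[crit U req])| = |{m0, m2, m5}| = 3.

3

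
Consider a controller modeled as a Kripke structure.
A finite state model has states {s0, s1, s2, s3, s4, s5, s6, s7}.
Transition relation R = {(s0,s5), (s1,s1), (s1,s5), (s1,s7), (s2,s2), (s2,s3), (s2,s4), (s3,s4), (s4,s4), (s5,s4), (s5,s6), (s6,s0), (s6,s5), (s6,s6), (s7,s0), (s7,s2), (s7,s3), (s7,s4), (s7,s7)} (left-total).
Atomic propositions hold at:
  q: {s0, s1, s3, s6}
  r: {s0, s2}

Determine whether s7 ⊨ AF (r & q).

Sat(r & q) = {s0}
AF (r & q): least fixpoint, start Z0 = {s0}, add states with every successor in Z. Already a fixed point.
Sat(AF (r & q)) = {s0}
s7 ∉ Sat(AF (r & q)) = {s0}, so the formula does not hold at s7.

No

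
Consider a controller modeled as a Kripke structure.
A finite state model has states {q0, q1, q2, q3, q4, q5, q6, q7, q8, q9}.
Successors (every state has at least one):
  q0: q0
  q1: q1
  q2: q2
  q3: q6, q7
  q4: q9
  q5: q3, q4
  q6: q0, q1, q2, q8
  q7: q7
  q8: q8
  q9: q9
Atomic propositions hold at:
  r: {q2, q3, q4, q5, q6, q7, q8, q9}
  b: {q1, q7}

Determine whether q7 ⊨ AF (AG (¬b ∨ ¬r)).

Sat(¬b) = {q0, q2, q3, q4, q5, q6, q8, q9}
Sat(¬r) = {q0, q1}
Sat(¬b ∨ ¬r) = {q0, q1, q2, q3, q4, q5, q6, q8, q9}
AG (¬b ∨ ¬r): greatest fixpoint, start Z0 = {q0, q1, q2, q3, q4, q5, q6, q8, q9}, keep only states in Sat with every successor in Z. Z1 = {q0, q1, q2, q4, q5, q6, q8, q9}; Z2 = {q0, q1, q2, q4, q6, q8, q9}; fixed.
Sat(AG (¬b ∨ ¬r)) = {q0, q1, q2, q4, q6, q8, q9}
AF (AG (¬b ∨ ¬r)): least fixpoint, start Z0 = {q0, q1, q2, q4, q6, q8, q9}, add states with every successor in Z. Already a fixed point.
Sat(AF (AG (¬b ∨ ¬r))) = {q0, q1, q2, q4, q6, q8, q9}
q7 ∉ Sat(AF (AG (¬b ∨ ¬r))) = {q0, q1, q2, q4, q6, q8, q9}, so the formula does not hold at q7.

No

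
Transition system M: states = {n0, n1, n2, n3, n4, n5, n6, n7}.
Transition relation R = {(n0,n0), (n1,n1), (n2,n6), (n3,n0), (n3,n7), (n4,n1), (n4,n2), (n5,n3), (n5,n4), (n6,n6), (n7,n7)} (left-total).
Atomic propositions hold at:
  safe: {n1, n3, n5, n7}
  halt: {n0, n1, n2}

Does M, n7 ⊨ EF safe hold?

Yes

EF safe: least fixpoint, start Z0 = {n1, n3, n5, n7}, add states with some successor in Z. Z1 = {n1, n3, n4, n5, n7}; fixed.
Sat(EF safe) = {n1, n3, n4, n5, n7}
n7 ∈ Sat(EF safe) = {n1, n3, n4, n5, n7}, so the formula holds at n7.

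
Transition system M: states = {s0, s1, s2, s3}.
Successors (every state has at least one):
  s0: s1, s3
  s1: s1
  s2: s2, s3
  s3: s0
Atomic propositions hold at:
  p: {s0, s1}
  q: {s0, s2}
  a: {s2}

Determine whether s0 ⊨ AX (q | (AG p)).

No

AG p: greatest fixpoint, start Z0 = {s0, s1}, keep only states in Sat with every successor in Z. Z1 = {s1}; fixed.
Sat(AG p) = {s1}
Sat(q | (AG p)) = {s0, s1, s2}
Sat(AX (q | (AG p))) = {s : every successor in {s0, s1, s2}} = {s1, s3}
s0 ∉ Sat(AX (q | (AG p))) = {s1, s3}, so the formula does not hold at s0.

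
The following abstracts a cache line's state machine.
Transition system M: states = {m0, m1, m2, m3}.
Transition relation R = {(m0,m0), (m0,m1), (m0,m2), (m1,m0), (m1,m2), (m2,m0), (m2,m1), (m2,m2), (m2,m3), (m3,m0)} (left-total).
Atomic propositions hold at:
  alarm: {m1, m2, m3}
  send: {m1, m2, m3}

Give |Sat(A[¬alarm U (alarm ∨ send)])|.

Sat(¬alarm) = {m0}
Sat(alarm ∨ send) = {m1, m2, m3}
A[¬alarm U (alarm ∨ send)]: least fixpoint, start Z0 = Sat((alarm ∨ send)) = {m1, m2, m3}, add states in Sat(¬alarm) with every successor in Z. Already a fixed point.
Sat(A[¬alarm U (alarm ∨ send)]) = {m1, m2, m3}
|Sat(A[¬alarm U (alarm ∨ send)])| = |{m1, m2, m3}| = 3.

3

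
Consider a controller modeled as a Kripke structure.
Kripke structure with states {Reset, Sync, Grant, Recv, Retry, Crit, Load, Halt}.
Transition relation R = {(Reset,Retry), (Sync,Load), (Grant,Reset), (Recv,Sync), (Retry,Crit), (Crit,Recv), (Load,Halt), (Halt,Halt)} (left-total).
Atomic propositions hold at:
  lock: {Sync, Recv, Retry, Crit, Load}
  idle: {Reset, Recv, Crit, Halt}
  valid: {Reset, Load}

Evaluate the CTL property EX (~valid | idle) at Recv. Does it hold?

Sat(~valid) = {Sync, Grant, Recv, Retry, Crit, Halt}
Sat(~valid | idle) = {Reset, Sync, Grant, Recv, Retry, Crit, Halt}
Sat(EX (~valid | idle)) = {s : some successor in {Reset, Sync, Grant, Recv, Retry, Crit, Halt}} = {Reset, Grant, Recv, Retry, Crit, Load, Halt}
Recv ∈ Sat(EX (~valid | idle)) = {Reset, Grant, Recv, Retry, Crit, Load, Halt}, so the formula holds at Recv.

Yes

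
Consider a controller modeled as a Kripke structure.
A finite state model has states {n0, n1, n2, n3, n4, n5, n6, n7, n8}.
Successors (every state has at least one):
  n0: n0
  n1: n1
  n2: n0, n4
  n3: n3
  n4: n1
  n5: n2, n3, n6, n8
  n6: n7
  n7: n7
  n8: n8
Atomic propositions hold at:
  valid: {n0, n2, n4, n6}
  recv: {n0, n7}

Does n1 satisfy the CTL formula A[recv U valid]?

No

A[recv U valid]: least fixpoint, start Z0 = Sat(valid) = {n0, n2, n4, n6}, add states in Sat(recv) with every successor in Z. Already a fixed point.
Sat(A[recv U valid]) = {n0, n2, n4, n6}
n1 ∉ Sat(A[recv U valid]) = {n0, n2, n4, n6}, so the formula does not hold at n1.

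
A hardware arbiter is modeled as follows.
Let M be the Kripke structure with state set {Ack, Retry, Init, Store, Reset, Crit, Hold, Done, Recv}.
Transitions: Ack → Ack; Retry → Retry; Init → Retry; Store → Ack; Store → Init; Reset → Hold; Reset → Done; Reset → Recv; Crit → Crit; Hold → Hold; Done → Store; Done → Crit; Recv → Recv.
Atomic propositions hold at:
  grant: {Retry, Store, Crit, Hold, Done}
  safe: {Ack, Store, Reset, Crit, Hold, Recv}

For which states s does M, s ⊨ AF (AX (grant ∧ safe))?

Sat(grant ∧ safe) = {Store, Crit, Hold}
Sat(AX (grant ∧ safe)) = {s : every successor in {Store, Crit, Hold}} = {Crit, Hold, Done}
AF (AX (grant ∧ safe)): least fixpoint, start Z0 = {Crit, Hold, Done}, add states with every successor in Z. Already a fixed point.
Sat(AF (AX (grant ∧ safe))) = {Crit, Hold, Done}

{Crit, Hold, Done}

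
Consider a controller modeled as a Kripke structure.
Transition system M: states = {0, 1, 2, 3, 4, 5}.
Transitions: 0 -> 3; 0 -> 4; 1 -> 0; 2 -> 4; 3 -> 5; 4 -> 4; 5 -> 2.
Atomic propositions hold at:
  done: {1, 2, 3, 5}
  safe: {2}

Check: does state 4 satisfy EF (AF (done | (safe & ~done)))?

No

Sat(~done) = {0, 4}
Sat(safe & ~done) = ∅
Sat(done | (safe & ~done)) = {1, 2, 3, 5}
AF (done | (safe & ~done)): least fixpoint, start Z0 = {1, 2, 3, 5}, add states with every successor in Z. Already a fixed point.
Sat(AF (done | (safe & ~done))) = {1, 2, 3, 5}
EF (AF (done | (safe & ~done))): least fixpoint, start Z0 = {1, 2, 3, 5}, add states with some successor in Z. Z1 = {0, 1, 2, 3, 5}; fixed.
Sat(EF (AF (done | (safe & ~done)))) = {0, 1, 2, 3, 5}
4 ∉ Sat(EF (AF (done | (safe & ~done)))) = {0, 1, 2, 3, 5}, so the formula does not hold at 4.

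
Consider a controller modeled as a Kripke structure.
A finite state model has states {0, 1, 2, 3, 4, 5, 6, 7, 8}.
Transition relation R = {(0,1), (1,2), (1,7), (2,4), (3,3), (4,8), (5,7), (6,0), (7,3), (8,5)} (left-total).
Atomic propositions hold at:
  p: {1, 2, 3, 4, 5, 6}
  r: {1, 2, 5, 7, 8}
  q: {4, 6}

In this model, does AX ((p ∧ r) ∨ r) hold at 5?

Yes

Sat(p ∧ r) = {1, 2, 5}
Sat((p ∧ r) ∨ r) = {1, 2, 5, 7, 8}
Sat(AX ((p ∧ r) ∨ r)) = {s : every successor in {1, 2, 5, 7, 8}} = {0, 1, 4, 5, 8}
5 ∈ Sat(AX ((p ∧ r) ∨ r)) = {0, 1, 4, 5, 8}, so the formula holds at 5.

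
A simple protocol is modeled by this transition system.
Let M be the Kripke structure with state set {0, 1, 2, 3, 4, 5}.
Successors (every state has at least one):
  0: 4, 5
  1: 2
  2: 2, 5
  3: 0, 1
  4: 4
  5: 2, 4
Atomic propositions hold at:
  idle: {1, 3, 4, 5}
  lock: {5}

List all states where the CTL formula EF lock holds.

{0, 1, 2, 3, 5}

EF lock: least fixpoint, start Z0 = {5}, add states with some successor in Z. Z1 = {0, 2, 5}; Z2 = {0, 1, 2, 3, 5}; fixed.
Sat(EF lock) = {0, 1, 2, 3, 5}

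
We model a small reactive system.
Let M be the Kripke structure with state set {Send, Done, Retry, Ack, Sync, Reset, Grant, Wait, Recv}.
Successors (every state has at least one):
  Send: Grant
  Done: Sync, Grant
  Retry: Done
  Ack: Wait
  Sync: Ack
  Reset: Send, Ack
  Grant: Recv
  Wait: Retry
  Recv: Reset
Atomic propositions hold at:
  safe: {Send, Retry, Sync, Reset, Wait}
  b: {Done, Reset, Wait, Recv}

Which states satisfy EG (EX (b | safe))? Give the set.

Sat(b | safe) = {Send, Done, Retry, Sync, Reset, Wait, Recv}
Sat(EX (b | safe)) = {s : some successor in {Send, Done, Retry, Sync, Reset, Wait, Recv}} = {Done, Retry, Ack, Reset, Grant, Wait, Recv}
EG (EX (b | safe)): greatest fixpoint, start Z0 = {Done, Retry, Ack, Reset, Grant, Wait, Recv}, keep only states in Sat with some successor in Z. Already a fixed point.
Sat(EG (EX (b | safe))) = {Done, Retry, Ack, Reset, Grant, Wait, Recv}

{Done, Retry, Ack, Reset, Grant, Wait, Recv}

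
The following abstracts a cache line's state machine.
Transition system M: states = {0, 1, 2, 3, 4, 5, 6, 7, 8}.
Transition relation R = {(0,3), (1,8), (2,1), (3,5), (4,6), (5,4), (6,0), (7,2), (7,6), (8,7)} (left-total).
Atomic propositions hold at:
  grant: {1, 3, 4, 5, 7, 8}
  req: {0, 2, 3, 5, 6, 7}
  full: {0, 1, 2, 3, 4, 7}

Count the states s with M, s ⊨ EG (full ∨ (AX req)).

4

Sat(AX req) = {s : every successor in {0, 2, 3, 5, 6, 7}} = {0, 3, 4, 6, 7, 8}
Sat(full ∨ (AX req)) = {0, 1, 2, 3, 4, 6, 7, 8}
EG (full ∨ (AX req)): greatest fixpoint, start Z0 = {0, 1, 2, 3, 4, 6, 7, 8}, keep only states in Sat with some successor in Z. Z1 = {0, 1, 2, 4, 6, 7, 8}; Z2 = {1, 2, 4, 6, 7, 8}; Z3 = {1, 2, 4, 7, 8}; Z4 = {1, 2, 7, 8}; fixed.
Sat(EG (full ∨ (AX req))) = {1, 2, 7, 8}
|Sat(EG (full ∨ (AX req)))| = |{1, 2, 7, 8}| = 4.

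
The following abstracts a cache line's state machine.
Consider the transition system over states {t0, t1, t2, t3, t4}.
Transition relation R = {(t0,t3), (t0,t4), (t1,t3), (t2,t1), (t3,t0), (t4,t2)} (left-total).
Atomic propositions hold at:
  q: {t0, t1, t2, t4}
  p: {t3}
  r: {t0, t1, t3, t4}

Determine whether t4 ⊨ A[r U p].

No

A[r U p]: least fixpoint, start Z0 = Sat(p) = {t3}, add states in Sat(r) with every successor in Z. Z1 = {t1, t3}; fixed.
Sat(A[r U p]) = {t1, t3}
t4 ∉ Sat(A[r U p]) = {t1, t3}, so the formula does not hold at t4.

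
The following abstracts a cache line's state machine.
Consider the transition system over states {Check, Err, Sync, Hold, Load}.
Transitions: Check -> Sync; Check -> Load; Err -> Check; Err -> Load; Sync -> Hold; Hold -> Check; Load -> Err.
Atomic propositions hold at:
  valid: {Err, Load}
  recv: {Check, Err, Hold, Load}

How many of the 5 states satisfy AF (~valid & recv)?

Sat(~valid) = {Check, Sync, Hold}
Sat(~valid & recv) = {Check, Hold}
AF (~valid & recv): least fixpoint, start Z0 = {Check, Hold}, add states with every successor in Z. Z1 = {Check, Sync, Hold}; fixed.
Sat(AF (~valid & recv)) = {Check, Sync, Hold}
|Sat(AF (~valid & recv))| = |{Check, Sync, Hold}| = 3.

3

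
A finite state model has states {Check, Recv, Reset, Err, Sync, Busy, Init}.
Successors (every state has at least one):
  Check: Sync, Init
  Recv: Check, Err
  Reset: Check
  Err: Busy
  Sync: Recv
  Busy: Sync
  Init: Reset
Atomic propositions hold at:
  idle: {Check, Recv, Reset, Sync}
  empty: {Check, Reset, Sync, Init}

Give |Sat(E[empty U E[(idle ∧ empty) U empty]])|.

Sat(idle ∧ empty) = {Check, Reset, Sync}
E[(idle ∧ empty) U empty]: least fixpoint, start Z0 = Sat(empty) = {Check, Reset, Sync, Init}, add states in Sat(idle ∧ empty) with some successor in Z. Already a fixed point.
Sat(E[(idle ∧ empty) U empty]) = {Check, Reset, Sync, Init}
E[empty U E[(idle ∧ empty) U empty]]: least fixpoint, start Z0 = Sat(E[(idle ∧ empty) U empty]) = {Check, Reset, Sync, Init}, add states in Sat(empty) with some successor in Z. Already a fixed point.
Sat(E[empty U E[(idle ∧ empty) U empty]]) = {Check, Reset, Sync, Init}
|Sat(E[empty U E[(idle ∧ empty) U empty]])| = |{Check, Reset, Sync, Init}| = 4.

4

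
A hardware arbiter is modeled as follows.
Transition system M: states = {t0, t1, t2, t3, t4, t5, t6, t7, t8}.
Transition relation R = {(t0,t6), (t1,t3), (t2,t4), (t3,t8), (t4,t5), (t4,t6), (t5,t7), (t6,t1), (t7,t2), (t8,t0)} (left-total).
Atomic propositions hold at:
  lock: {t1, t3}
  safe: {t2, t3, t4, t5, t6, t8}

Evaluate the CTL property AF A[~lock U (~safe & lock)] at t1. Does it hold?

Sat(~lock) = {t0, t2, t4, t5, t6, t7, t8}
Sat(~safe) = {t0, t1, t7}
Sat(~safe & lock) = {t1}
A[~lock U (~safe & lock)]: least fixpoint, start Z0 = Sat((~safe & lock)) = {t1}, add states in Sat(~lock) with every successor in Z. Z1 = {t1, t6}; Z2 = {t0, t1, t6}; Z3 = {t0, t1, t6, t8}; fixed.
Sat(A[~lock U (~safe & lock)]) = {t0, t1, t6, t8}
AF A[~lock U (~safe & lock)]: least fixpoint, start Z0 = {t0, t1, t6, t8}, add states with every successor in Z. Z1 = {t0, t1, t3, t6, t8}; fixed.
Sat(AF A[~lock U (~safe & lock)]) = {t0, t1, t3, t6, t8}
t1 ∈ Sat(AF A[~lock U (~safe & lock)]) = {t0, t1, t3, t6, t8}, so the formula holds at t1.

Yes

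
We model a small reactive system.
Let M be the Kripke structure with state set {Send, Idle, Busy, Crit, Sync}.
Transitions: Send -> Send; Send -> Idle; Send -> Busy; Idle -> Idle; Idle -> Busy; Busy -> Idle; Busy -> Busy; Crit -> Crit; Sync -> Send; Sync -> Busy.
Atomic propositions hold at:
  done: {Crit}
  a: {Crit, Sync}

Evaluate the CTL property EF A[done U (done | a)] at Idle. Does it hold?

Sat(done | a) = {Crit, Sync}
A[done U (done | a)]: least fixpoint, start Z0 = Sat((done | a)) = {Crit, Sync}, add states in Sat(done) with every successor in Z. Already a fixed point.
Sat(A[done U (done | a)]) = {Crit, Sync}
EF A[done U (done | a)]: least fixpoint, start Z0 = {Crit, Sync}, add states with some successor in Z. Already a fixed point.
Sat(EF A[done U (done | a)]) = {Crit, Sync}
Idle ∉ Sat(EF A[done U (done | a)]) = {Crit, Sync}, so the formula does not hold at Idle.

No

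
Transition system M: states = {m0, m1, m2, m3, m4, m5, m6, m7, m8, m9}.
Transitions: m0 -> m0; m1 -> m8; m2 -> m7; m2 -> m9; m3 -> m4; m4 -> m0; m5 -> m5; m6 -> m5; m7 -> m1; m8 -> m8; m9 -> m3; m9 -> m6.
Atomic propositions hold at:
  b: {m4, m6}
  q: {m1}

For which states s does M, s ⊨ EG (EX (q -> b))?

{m0, m1, m2, m3, m4, m5, m6, m8, m9}

Sat(q -> b) = {m0, m2, m3, m4, m5, m6, m7, m8, m9}
Sat(EX (q -> b)) = {s : some successor in {m0, m2, m3, m4, m5, m6, m7, m8, m9}} = {m0, m1, m2, m3, m4, m5, m6, m8, m9}
EG (EX (q -> b)): greatest fixpoint, start Z0 = {m0, m1, m2, m3, m4, m5, m6, m8, m9}, keep only states in Sat with some successor in Z. Already a fixed point.
Sat(EG (EX (q -> b))) = {m0, m1, m2, m3, m4, m5, m6, m8, m9}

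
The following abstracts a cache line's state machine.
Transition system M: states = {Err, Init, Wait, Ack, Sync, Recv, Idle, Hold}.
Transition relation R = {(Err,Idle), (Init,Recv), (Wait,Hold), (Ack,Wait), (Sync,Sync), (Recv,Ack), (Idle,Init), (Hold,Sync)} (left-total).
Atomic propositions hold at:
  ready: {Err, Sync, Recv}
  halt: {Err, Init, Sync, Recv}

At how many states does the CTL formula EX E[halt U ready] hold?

4

E[halt U ready]: least fixpoint, start Z0 = Sat(ready) = {Err, Sync, Recv}, add states in Sat(halt) with some successor in Z. Z1 = {Err, Init, Sync, Recv}; fixed.
Sat(E[halt U ready]) = {Err, Init, Sync, Recv}
Sat(EX E[halt U ready]) = {s : some successor in {Err, Init, Sync, Recv}} = {Init, Sync, Idle, Hold}
|Sat(EX E[halt U ready])| = |{Init, Sync, Idle, Hold}| = 4.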